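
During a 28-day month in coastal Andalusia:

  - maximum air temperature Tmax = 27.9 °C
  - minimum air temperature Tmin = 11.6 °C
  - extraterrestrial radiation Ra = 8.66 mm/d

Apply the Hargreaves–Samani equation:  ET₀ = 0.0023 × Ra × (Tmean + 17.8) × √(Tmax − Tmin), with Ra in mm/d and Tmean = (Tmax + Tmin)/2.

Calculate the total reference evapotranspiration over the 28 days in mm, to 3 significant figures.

Tmean = (27.9 + 11.6)/2 = 19.75 °C
ET₀ = 0.0023 × 8.66 × (19.75 + 17.8) × √16.3 = 0.0023 × 8.66 × 37.55 × 4.0373 = 3.0196 mm/d
Over 28 days: 3.0196 × 28 = 84.549 mm

84.5 mm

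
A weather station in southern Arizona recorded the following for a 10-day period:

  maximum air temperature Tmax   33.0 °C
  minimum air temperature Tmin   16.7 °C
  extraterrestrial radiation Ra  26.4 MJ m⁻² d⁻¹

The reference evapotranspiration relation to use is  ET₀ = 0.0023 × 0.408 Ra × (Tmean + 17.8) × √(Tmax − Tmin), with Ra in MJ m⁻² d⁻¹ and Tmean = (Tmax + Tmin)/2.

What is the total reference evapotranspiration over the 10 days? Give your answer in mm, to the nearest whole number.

43 mm

Tmean = (33.0 + 16.7)/2 = 24.85 °C
0.408 Ra = 0.408 × 26.4 = 10.7712 mm/d equivalent
ET₀ = 0.0023 × 10.7712 × (24.85 + 17.8) × √16.3 = 0.0023 × 10.7712 × 42.65 × 4.0373 = 4.2658 mm/d
Over 10 days: 4.2658 × 10 = 42.658 mm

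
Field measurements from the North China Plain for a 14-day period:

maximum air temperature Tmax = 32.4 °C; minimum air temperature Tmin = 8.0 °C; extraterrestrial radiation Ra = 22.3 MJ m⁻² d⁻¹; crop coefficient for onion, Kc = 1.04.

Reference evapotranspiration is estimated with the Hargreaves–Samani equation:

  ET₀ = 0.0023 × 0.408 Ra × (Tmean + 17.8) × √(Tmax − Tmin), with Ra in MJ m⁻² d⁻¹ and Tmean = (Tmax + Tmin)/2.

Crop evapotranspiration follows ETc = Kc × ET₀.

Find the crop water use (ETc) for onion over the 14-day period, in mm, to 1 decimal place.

57.2 mm

Tmean = (32.4 + 8.0)/2 = 20.20 °C
0.408 Ra = 0.408 × 22.3 = 9.0984 mm/d equivalent
ET₀ = 0.0023 × 9.0984 × (20.20 + 17.8) × √24.4 = 0.0023 × 9.0984 × 38.00 × 4.9396 = 3.9280 mm/d
ETc = Kc × ET₀ = 1.04 × 3.9280 = 4.0851 mm/d
Over 14 days: 4.0851 × 14 = 57.191 mm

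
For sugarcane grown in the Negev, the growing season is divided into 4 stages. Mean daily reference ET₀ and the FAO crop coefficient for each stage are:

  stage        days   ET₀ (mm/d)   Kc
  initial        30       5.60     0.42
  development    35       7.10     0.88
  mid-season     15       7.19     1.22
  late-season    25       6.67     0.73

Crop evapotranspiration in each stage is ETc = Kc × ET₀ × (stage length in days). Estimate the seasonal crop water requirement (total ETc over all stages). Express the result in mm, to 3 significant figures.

initial: 0.42 × 5.60 × 30 = 70.56 mm
development: 0.88 × 7.10 × 35 = 218.68 mm
mid-season: 1.22 × 7.19 × 15 = 131.58 mm
late-season: 0.73 × 6.67 × 25 = 121.73 mm
Seasonal total = 542.55 mm

543 mm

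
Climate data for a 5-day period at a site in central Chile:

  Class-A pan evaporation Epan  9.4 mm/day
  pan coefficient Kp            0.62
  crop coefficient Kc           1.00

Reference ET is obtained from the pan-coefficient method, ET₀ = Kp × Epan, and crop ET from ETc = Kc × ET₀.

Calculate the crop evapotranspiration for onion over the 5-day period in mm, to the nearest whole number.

ET₀ = 0.62 × 9.4 = 5.8280 mm/d
ETc = Kc × ET₀ = 1.00 × 5.8280 = 5.8280 mm/d
Over 5 days: 5.8280 × 5 = 29.140 mm

29 mm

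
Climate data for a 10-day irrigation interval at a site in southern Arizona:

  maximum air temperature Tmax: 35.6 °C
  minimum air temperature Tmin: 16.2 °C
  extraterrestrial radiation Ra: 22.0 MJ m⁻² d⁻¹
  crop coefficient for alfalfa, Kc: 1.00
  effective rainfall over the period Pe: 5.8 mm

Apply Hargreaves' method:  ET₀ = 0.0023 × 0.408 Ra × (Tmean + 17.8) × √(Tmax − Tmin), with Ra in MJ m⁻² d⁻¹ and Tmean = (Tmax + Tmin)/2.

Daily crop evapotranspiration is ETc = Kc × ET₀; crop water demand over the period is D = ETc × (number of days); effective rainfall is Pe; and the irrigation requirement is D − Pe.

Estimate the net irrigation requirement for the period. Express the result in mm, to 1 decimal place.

33.9 mm

Tmean = (35.6 + 16.2)/2 = 25.90 °C
0.408 Ra = 0.408 × 22.0 = 8.9760 mm/d equivalent
ET₀ = 0.0023 × 8.9760 × (25.90 + 17.8) × √19.4 = 0.0023 × 8.9760 × 43.70 × 4.4045 = 3.9736 mm/d
ETc = Kc × ET₀ = 1.00 × 3.9736 = 3.9736 mm/d
Crop demand D = ETc × 10 d = 3.9736 × 10 = 39.736 mm
D − Pe = 39.736 − 5.8 = 33.936 mm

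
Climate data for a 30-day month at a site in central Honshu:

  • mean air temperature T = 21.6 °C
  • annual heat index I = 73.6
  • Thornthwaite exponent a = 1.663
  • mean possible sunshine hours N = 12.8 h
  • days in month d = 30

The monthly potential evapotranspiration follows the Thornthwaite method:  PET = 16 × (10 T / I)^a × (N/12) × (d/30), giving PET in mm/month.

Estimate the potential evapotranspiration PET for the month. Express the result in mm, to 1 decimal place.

10T/I = 10 × 21.6 / 73.6 = 2.9348
(10T/I)^a = 2.9348^1.663 = 5.9922
Uncorrected PET = 16 × 5.9922 = 95.875 mm
Correction = (N/12)(d/30) = (12.8/12)(30/30) = 1.0667
PET = 95.875 × 1.0667 = 102.270 mm/month

102.3 mm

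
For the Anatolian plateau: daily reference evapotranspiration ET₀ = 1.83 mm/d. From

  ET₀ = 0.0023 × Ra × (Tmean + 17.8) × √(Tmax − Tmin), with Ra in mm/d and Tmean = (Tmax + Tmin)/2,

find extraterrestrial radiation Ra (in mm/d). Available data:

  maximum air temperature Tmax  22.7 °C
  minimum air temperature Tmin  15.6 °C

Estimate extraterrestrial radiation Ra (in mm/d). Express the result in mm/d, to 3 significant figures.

Tmean = 19.15 °C; √ΔT = 2.6646
Ra = ET₀ / [0.0023 × (Tmean+17.8) × √ΔT] = 1.83 / (0.0023 × 36.95 × 2.6646) = 8.081 mm/d

8.08 mm/d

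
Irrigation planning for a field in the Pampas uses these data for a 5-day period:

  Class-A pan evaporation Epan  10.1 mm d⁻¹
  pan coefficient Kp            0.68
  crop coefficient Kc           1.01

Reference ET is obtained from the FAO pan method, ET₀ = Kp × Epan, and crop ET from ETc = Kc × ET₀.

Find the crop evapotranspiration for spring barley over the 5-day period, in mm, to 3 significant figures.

34.7 mm

ET₀ = 0.68 × 10.1 = 6.8680 mm/d
ETc = Kc × ET₀ = 1.01 × 6.8680 = 6.9367 mm/d
Over 5 days: 6.9367 × 5 = 34.684 mm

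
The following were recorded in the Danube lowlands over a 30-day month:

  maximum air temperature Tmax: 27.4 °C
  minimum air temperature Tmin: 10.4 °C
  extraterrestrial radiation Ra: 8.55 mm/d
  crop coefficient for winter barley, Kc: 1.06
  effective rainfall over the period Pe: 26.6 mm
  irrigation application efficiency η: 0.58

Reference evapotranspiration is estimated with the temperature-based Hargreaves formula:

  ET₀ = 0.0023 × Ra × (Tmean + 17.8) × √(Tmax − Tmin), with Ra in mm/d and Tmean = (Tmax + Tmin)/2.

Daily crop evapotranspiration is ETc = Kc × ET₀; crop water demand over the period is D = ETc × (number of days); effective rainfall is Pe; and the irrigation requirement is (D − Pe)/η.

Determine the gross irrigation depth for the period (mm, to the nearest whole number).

117 mm

Tmean = (27.4 + 10.4)/2 = 18.90 °C
ET₀ = 0.0023 × 8.55 × (18.90 + 17.8) × √17.0 = 0.0023 × 8.55 × 36.70 × 4.1231 = 2.9757 mm/d
ETc = Kc × ET₀ = 1.06 × 2.9757 = 3.1542 mm/d
Crop demand D = ETc × 30 d = 3.1542 × 30 = 94.626 mm
D − Pe = 94.626 − 26.6 = 68.026 mm
Gross irrigation = 68.026 / 0.58 = 117.286 mm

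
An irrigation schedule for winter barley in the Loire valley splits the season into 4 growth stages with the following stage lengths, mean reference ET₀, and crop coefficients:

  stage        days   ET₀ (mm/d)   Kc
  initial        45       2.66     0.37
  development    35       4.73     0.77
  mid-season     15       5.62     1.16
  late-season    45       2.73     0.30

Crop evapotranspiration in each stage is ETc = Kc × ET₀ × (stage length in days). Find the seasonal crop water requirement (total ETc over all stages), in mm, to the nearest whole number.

initial: 0.37 × 2.66 × 45 = 44.29 mm
development: 0.77 × 4.73 × 35 = 127.47 mm
mid-season: 1.16 × 5.62 × 15 = 97.79 mm
late-season: 0.30 × 2.73 × 45 = 36.86 mm
Seasonal total = 306.41 mm

306 mm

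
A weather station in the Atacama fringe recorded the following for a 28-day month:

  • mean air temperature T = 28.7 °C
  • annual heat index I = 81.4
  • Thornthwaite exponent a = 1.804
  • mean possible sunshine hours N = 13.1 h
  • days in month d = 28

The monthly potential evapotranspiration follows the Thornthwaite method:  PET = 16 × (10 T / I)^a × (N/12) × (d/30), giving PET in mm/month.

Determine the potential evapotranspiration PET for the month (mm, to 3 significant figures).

10T/I = 10 × 28.7 / 81.4 = 3.5258
(10T/I)^a = 3.5258^1.804 = 9.7108
Uncorrected PET = 16 × 9.7108 = 155.373 mm
Correction = (N/12)(d/30) = (13.1/12)(28/30) = 1.0189
PET = 155.373 × 1.0189 = 158.310 mm/month

158 mm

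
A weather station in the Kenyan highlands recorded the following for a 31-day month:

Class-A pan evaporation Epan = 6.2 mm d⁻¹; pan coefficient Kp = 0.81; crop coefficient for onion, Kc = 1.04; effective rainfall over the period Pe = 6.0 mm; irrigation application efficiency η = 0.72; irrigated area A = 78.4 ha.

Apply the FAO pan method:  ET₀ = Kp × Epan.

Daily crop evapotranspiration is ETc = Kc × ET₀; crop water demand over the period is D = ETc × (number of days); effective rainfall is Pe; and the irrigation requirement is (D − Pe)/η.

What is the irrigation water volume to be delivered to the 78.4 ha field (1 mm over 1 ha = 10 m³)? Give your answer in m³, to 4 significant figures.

ET₀ = 0.81 × 6.2 = 5.0220 mm/d
ETc = Kc × ET₀ = 1.04 × 5.0220 = 5.2229 mm/d
Crop demand D = ETc × 31 d = 5.2229 × 31 = 161.910 mm
D − Pe = 161.910 − 6.0 = 155.910 mm
Gross irrigation = 155.910 / 0.72 = 216.542 mm
Volume = 216.542 mm × 78.4 ha × 10 = 169768.9 m³

169800 m³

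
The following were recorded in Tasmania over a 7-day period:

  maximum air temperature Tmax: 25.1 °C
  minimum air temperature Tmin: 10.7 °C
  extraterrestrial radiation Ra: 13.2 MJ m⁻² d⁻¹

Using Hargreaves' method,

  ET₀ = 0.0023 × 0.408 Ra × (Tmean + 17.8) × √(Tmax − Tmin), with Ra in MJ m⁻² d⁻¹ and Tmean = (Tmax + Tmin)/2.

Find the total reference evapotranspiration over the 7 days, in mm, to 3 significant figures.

Tmean = (25.1 + 10.7)/2 = 17.90 °C
0.408 Ra = 0.408 × 13.2 = 5.3856 mm/d equivalent
ET₀ = 0.0023 × 5.3856 × (17.90 + 17.8) × √14.4 = 0.0023 × 5.3856 × 35.70 × 3.7947 = 1.6781 mm/d
Over 7 days: 1.6781 × 7 = 11.747 mm

11.7 mm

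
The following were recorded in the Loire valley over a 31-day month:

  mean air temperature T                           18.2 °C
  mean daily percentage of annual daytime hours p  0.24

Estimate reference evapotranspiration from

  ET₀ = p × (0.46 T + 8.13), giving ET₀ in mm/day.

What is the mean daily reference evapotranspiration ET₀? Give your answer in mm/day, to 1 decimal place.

ET₀ = 0.24 × (0.46 × 18.2 + 8.13) = 0.24 × 16.502 = 3.9605 mm/d

4.0 mm/day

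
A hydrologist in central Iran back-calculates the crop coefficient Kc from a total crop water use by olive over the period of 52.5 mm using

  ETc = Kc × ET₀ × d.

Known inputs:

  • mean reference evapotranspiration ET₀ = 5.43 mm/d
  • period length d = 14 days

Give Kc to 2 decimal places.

0.69

ETc = Kc × ET₀ × d  ⇒  Kc = ETc / (ET₀ × d)
Kc = 52.5 / (5.43 × 14) = 52.5 / 76.02 = 0.6906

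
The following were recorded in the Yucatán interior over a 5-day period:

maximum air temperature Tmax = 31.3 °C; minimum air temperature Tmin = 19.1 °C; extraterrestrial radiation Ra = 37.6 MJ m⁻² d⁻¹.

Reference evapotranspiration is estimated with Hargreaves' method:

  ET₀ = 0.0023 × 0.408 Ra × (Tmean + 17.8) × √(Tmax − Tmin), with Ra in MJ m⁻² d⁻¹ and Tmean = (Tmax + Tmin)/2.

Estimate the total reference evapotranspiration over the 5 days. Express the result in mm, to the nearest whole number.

26 mm

Tmean = (31.3 + 19.1)/2 = 25.20 °C
0.408 Ra = 0.408 × 37.6 = 15.3408 mm/d equivalent
ET₀ = 0.0023 × 15.3408 × (25.20 + 17.8) × √12.2 = 0.0023 × 15.3408 × 43.00 × 3.4928 = 5.2993 mm/d
Over 5 days: 5.2993 × 5 = 26.497 mm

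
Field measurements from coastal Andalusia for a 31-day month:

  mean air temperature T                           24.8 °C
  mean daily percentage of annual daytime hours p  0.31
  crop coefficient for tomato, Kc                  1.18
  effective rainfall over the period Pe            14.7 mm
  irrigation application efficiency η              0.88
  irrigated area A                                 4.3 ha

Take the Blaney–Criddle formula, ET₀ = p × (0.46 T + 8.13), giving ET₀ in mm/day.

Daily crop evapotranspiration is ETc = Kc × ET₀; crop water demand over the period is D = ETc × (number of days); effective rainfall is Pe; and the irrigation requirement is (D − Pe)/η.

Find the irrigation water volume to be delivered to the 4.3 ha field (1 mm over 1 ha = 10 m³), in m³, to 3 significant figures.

ET₀ = 0.31 × (0.46 × 24.8 + 8.13) = 0.31 × 19.538 = 6.0568 mm/d
ETc = Kc × ET₀ = 1.18 × 6.0568 = 7.1470 mm/d
Crop demand D = ETc × 31 d = 7.1470 × 31 = 221.557 mm
D − Pe = 221.557 − 14.7 = 206.857 mm
Gross irrigation = 206.857 / 0.88 = 235.065 mm
Volume = 235.065 mm × 4.3 ha × 10 = 10107.8 m³

10100 m³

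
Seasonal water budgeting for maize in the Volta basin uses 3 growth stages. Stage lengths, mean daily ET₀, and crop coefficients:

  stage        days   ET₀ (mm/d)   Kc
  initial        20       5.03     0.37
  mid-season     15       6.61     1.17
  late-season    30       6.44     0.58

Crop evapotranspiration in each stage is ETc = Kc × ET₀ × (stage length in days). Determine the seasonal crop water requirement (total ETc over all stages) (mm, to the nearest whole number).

initial: 0.37 × 5.03 × 20 = 37.22 mm
mid-season: 1.17 × 6.61 × 15 = 116.01 mm
late-season: 0.58 × 6.44 × 30 = 112.06 mm
Seasonal total = 265.29 mm

265 mm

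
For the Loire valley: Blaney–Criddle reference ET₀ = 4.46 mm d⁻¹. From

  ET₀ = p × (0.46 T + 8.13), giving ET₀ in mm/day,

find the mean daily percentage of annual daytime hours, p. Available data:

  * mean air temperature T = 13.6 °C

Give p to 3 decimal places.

0.310

p = ET₀ / (0.46 T + 8.13) = 4.46 / (0.46 × 13.6 + 8.13) = 4.46 / 14.386 = 0.3100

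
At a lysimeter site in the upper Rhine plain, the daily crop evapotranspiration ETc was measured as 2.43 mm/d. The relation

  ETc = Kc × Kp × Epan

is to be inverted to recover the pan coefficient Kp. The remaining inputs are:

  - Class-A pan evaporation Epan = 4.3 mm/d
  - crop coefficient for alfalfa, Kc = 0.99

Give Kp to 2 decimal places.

ETc = Kc × Kp × Epan  ⇒  Kp = ETc / (Kc × Epan)
Kp = 2.43 / (0.99 × 4.3) = 2.43 / 4.257 = 0.5708

0.57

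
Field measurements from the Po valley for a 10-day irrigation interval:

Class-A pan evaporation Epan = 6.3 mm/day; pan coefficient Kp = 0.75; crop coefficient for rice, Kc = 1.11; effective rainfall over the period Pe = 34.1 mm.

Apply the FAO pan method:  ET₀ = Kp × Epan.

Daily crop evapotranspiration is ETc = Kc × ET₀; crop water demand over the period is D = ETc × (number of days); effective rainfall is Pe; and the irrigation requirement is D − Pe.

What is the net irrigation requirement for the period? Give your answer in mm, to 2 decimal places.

18.35 mm

ET₀ = 0.75 × 6.3 = 4.7250 mm/d
ETc = Kc × ET₀ = 1.11 × 4.7250 = 5.2448 mm/d
Crop demand D = ETc × 10 d = 5.2448 × 10 = 52.448 mm
D − Pe = 52.448 − 34.1 = 18.348 mm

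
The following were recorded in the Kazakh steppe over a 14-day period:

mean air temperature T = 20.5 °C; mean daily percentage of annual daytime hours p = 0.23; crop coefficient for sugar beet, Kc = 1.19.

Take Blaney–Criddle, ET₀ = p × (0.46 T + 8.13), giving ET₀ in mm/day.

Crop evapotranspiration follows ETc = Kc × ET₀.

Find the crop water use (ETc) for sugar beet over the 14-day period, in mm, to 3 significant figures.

ET₀ = 0.23 × (0.46 × 20.5 + 8.13) = 0.23 × 17.560 = 4.0388 mm/d
ETc = Kc × ET₀ = 1.19 × 4.0388 = 4.8062 mm/d
Over 14 days: 4.8062 × 14 = 67.287 mm

67.3 mm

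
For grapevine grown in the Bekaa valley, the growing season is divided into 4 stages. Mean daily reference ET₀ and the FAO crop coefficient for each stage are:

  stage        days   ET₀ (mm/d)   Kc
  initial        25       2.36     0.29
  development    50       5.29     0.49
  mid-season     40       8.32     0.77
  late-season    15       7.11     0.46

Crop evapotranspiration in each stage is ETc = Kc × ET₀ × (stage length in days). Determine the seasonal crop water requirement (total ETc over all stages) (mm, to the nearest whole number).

initial: 0.29 × 2.36 × 25 = 17.11 mm
development: 0.49 × 5.29 × 50 = 129.61 mm
mid-season: 0.77 × 8.32 × 40 = 256.26 mm
late-season: 0.46 × 7.11 × 15 = 49.06 mm
Seasonal total = 452.04 mm

452 mm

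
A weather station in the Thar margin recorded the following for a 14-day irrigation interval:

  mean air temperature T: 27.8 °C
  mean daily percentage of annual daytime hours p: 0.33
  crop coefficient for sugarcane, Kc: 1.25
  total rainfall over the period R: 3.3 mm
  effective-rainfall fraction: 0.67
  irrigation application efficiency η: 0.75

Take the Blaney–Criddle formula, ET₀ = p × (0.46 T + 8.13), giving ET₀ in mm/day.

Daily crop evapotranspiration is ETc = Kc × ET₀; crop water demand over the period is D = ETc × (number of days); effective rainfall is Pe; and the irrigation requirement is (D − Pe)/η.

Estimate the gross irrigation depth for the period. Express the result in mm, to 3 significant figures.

ET₀ = 0.33 × (0.46 × 27.8 + 8.13) = 0.33 × 20.918 = 6.9029 mm/d
ETc = Kc × ET₀ = 1.25 × 6.9029 = 8.6286 mm/d
Crop demand D = ETc × 14 d = 8.6286 × 14 = 120.800 mm
Pe = 0.67 × 3.3 = 2.211 mm
D − Pe = 120.800 − 2.211 = 118.589 mm
Gross irrigation = 118.589 / 0.75 = 158.119 mm

158 mm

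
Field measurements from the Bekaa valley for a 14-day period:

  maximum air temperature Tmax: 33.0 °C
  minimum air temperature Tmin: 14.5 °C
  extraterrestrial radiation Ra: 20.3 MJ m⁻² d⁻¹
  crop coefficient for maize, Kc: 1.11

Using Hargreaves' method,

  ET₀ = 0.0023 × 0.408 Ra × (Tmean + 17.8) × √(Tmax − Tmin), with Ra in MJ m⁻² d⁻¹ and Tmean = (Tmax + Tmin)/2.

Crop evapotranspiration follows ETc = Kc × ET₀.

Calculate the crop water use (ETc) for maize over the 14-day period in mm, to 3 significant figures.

Tmean = (33.0 + 14.5)/2 = 23.75 °C
0.408 Ra = 0.408 × 20.3 = 8.2824 mm/d equivalent
ET₀ = 0.0023 × 8.2824 × (23.75 + 17.8) × √18.5 = 0.0023 × 8.2824 × 41.55 × 4.3012 = 3.4044 mm/d
ETc = Kc × ET₀ = 1.11 × 3.4044 = 3.7789 mm/d
Over 14 days: 3.7789 × 14 = 52.905 mm

52.9 mm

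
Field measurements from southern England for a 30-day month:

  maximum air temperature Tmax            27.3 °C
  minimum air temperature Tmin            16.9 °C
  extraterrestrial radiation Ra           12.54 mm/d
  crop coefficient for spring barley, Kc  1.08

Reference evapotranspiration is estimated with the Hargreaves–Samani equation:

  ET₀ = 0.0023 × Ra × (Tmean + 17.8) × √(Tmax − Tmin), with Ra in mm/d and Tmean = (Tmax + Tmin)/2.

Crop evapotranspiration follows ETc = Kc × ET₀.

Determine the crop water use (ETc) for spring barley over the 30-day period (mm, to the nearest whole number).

Tmean = (27.3 + 16.9)/2 = 22.10 °C
ET₀ = 0.0023 × 12.54 × (22.10 + 17.8) × √10.4 = 0.0023 × 12.54 × 39.90 × 3.2249 = 3.7112 mm/d
ETc = Kc × ET₀ = 1.08 × 3.7112 = 4.0081 mm/d
Over 30 days: 4.0081 × 30 = 120.243 mm

120 mm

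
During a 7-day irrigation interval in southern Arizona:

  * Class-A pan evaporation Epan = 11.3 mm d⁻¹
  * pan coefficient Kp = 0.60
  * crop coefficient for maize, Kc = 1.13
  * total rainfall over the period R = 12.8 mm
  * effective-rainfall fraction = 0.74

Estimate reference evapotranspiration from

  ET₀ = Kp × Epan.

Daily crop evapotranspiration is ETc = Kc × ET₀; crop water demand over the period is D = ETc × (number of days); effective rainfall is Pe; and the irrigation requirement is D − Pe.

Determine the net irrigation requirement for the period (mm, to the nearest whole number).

ET₀ = 0.60 × 11.3 = 6.7800 mm/d
ETc = Kc × ET₀ = 1.13 × 6.7800 = 7.6614 mm/d
Crop demand D = ETc × 7 d = 7.6614 × 7 = 53.630 mm
Pe = 0.74 × 12.8 = 9.472 mm
D − Pe = 53.630 − 9.472 = 44.158 mm

44 mm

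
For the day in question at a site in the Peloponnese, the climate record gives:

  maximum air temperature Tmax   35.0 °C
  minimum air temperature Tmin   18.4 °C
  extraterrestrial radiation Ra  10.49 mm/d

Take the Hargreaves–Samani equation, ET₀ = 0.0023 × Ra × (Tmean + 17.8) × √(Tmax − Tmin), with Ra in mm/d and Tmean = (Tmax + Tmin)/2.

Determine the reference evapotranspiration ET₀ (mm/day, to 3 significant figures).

4.37 mm/day

Tmean = (35.0 + 18.4)/2 = 26.70 °C
ET₀ = 0.0023 × 10.49 × (26.70 + 17.8) × √16.6 = 0.0023 × 10.49 × 44.50 × 4.0743 = 4.3744 mm/d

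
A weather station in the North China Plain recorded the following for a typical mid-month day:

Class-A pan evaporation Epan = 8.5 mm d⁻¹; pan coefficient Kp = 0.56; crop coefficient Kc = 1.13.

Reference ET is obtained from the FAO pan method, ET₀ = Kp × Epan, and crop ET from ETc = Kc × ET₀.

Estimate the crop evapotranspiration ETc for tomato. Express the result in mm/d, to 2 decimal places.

5.38 mm/d

ET₀ = 0.56 × 8.5 = 4.7600 mm/d
ETc = Kc × ET₀ = 1.13 × 4.7600 = 5.3788 mm/d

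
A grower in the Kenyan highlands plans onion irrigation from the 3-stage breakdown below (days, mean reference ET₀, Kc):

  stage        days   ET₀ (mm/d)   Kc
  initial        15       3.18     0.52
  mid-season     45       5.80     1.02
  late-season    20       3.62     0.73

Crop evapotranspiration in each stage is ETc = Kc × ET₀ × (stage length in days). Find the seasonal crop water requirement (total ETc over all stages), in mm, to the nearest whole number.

344 mm

initial: 0.52 × 3.18 × 15 = 24.80 mm
mid-season: 1.02 × 5.80 × 45 = 266.22 mm
late-season: 0.73 × 3.62 × 20 = 52.85 mm
Seasonal total = 343.87 mm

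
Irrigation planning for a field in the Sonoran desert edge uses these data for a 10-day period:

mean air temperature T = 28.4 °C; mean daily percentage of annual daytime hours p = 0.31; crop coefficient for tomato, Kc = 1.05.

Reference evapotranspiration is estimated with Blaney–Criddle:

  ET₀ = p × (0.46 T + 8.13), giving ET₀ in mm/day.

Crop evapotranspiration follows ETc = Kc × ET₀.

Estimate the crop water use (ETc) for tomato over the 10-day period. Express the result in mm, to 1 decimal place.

69.0 mm

ET₀ = 0.31 × (0.46 × 28.4 + 8.13) = 0.31 × 21.194 = 6.5701 mm/d
ETc = Kc × ET₀ = 1.05 × 6.5701 = 6.8986 mm/d
Over 10 days: 6.8986 × 10 = 68.986 mm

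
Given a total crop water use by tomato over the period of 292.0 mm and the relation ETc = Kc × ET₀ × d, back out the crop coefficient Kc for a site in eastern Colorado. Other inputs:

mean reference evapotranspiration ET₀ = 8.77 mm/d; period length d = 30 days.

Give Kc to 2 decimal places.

ETc = Kc × ET₀ × d  ⇒  Kc = ETc / (ET₀ × d)
Kc = 292.0 / (8.77 × 30) = 292.0 / 263.10 = 1.1098

1.11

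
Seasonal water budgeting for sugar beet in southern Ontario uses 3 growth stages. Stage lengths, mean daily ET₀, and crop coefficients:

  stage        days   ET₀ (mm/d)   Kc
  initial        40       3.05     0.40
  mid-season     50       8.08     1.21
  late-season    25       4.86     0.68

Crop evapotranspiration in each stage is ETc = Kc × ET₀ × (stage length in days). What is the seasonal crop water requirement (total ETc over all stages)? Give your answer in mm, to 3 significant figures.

initial: 0.40 × 3.05 × 40 = 48.80 mm
mid-season: 1.21 × 8.08 × 50 = 488.84 mm
late-season: 0.68 × 4.86 × 25 = 82.62 mm
Seasonal total = 620.26 mm

620 mm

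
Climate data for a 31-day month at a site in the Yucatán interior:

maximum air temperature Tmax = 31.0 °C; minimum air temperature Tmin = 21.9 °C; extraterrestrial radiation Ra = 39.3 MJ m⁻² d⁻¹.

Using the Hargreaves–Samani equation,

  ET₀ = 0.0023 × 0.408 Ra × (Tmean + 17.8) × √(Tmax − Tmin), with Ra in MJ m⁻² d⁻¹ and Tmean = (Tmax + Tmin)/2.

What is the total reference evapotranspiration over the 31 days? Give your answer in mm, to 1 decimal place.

Tmean = (31.0 + 21.9)/2 = 26.45 °C
0.408 Ra = 0.408 × 39.3 = 16.0344 mm/d equivalent
ET₀ = 0.0023 × 16.0344 × (26.45 + 17.8) × √9.1 = 0.0023 × 16.0344 × 44.25 × 3.0166 = 4.9228 mm/d
Over 31 days: 4.9228 × 31 = 152.607 mm

152.6 mm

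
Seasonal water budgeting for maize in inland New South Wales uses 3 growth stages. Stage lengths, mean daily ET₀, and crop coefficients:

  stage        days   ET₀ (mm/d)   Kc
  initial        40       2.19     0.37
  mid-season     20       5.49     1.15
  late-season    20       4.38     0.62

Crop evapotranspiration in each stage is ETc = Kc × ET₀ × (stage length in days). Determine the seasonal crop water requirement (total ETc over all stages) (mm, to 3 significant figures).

initial: 0.37 × 2.19 × 40 = 32.41 mm
mid-season: 1.15 × 5.49 × 20 = 126.27 mm
late-season: 0.62 × 4.38 × 20 = 54.31 mm
Seasonal total = 212.99 mm

213 mm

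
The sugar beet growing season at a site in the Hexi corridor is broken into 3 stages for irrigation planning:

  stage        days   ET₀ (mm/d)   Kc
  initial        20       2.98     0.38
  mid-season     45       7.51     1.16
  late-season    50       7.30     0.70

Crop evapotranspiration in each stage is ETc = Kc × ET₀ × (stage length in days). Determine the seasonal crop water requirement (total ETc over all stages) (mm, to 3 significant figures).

initial: 0.38 × 2.98 × 20 = 22.65 mm
mid-season: 1.16 × 7.51 × 45 = 392.02 mm
late-season: 0.70 × 7.30 × 50 = 255.50 mm
Seasonal total = 670.17 mm

670 mm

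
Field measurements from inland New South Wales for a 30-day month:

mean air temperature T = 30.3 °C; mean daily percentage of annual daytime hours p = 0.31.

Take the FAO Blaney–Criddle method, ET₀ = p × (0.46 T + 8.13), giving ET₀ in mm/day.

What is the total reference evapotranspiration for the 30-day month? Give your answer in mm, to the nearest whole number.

ET₀ = 0.31 × (0.46 × 30.3 + 8.13) = 0.31 × 22.068 = 6.8411 mm/d
Monthly total = 6.8411 × 30 = 205.233 mm

205 mm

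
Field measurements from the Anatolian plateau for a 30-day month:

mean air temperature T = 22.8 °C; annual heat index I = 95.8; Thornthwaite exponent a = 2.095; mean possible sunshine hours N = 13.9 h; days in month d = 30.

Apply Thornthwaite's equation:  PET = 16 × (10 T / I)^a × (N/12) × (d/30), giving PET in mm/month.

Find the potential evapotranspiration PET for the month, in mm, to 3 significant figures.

114 mm

10T/I = 10 × 22.8 / 95.8 = 2.3800
(10T/I)^a = 2.3800^2.095 = 6.1508
Uncorrected PET = 16 × 6.1508 = 98.413 mm
Correction = (N/12)(d/30) = (13.9/12)(30/30) = 1.1583
PET = 98.413 × 1.1583 = 113.992 mm/month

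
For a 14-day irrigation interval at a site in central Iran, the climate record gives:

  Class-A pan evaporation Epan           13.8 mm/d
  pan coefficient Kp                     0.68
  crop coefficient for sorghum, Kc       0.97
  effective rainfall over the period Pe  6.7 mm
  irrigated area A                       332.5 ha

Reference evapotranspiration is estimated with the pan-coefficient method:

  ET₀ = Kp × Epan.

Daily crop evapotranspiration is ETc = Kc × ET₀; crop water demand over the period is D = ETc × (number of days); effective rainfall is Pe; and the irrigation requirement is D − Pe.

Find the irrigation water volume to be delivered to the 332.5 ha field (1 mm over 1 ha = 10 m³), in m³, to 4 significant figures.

ET₀ = 0.68 × 13.8 = 9.3840 mm/d
ETc = Kc × ET₀ = 0.97 × 9.3840 = 9.1025 mm/d
Crop demand D = ETc × 14 d = 9.1025 × 14 = 127.435 mm
D − Pe = 127.435 − 6.7 = 120.735 mm
Volume = 120.735 mm × 332.5 ha × 10 = 401443.9 m³

401400 m³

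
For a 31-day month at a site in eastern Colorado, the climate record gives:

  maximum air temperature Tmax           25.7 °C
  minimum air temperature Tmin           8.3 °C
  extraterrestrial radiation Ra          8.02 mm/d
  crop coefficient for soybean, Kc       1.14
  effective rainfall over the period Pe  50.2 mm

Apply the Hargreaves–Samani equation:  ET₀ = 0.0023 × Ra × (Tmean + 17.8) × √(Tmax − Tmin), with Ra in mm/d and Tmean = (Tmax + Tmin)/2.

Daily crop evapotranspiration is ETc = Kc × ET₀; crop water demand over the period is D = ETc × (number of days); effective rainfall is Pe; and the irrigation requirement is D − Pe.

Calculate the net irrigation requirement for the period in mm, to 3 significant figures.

Tmean = (25.7 + 8.3)/2 = 17.00 °C
ET₀ = 0.0023 × 8.02 × (17.00 + 17.8) × √17.4 = 0.0023 × 8.02 × 34.80 × 4.1713 = 2.6776 mm/d
ETc = Kc × ET₀ = 1.14 × 2.6776 = 3.0525 mm/d
Crop demand D = ETc × 31 d = 3.0525 × 31 = 94.628 mm
D − Pe = 94.628 − 50.2 = 44.428 mm

44.4 mm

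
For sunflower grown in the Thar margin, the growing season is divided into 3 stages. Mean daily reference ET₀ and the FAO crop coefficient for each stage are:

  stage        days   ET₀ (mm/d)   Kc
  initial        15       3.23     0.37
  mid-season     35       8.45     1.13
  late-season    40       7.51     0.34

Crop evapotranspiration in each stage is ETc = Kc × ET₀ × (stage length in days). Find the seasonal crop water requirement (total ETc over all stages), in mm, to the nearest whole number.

initial: 0.37 × 3.23 × 15 = 17.93 mm
mid-season: 1.13 × 8.45 × 35 = 334.20 mm
late-season: 0.34 × 7.51 × 40 = 102.14 mm
Seasonal total = 454.27 mm

454 mm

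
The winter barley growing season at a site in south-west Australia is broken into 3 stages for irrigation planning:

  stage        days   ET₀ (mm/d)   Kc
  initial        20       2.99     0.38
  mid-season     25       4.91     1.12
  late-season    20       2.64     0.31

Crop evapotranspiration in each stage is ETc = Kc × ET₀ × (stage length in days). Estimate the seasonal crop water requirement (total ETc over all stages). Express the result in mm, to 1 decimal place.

initial: 0.38 × 2.99 × 20 = 22.72 mm
mid-season: 1.12 × 4.91 × 25 = 137.48 mm
late-season: 0.31 × 2.64 × 20 = 16.37 mm
Seasonal total = 176.57 mm

176.6 mm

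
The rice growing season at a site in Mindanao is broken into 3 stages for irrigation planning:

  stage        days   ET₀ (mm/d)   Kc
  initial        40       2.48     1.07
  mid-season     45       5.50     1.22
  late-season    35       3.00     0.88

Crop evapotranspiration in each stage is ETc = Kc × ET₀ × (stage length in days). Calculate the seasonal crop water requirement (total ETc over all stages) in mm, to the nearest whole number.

initial: 1.07 × 2.48 × 40 = 106.14 mm
mid-season: 1.22 × 5.50 × 45 = 301.95 mm
late-season: 0.88 × 3.00 × 35 = 92.40 mm
Seasonal total = 500.49 mm

500 mm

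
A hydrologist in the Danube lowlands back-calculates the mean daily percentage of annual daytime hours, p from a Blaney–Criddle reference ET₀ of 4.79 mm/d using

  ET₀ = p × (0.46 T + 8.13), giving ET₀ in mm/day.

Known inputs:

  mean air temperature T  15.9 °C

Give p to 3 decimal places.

p = ET₀ / (0.46 T + 8.13) = 4.79 / (0.46 × 15.9 + 8.13) = 4.79 / 15.444 = 0.3102

0.310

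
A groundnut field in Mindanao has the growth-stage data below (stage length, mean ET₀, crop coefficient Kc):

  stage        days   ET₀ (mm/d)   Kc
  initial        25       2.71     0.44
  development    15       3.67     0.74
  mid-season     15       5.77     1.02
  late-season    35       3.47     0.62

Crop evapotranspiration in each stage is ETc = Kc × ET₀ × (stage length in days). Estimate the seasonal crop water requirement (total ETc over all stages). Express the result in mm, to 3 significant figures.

234 mm

initial: 0.44 × 2.71 × 25 = 29.81 mm
development: 0.74 × 3.67 × 15 = 40.74 mm
mid-season: 1.02 × 5.77 × 15 = 88.28 mm
late-season: 0.62 × 3.47 × 35 = 75.30 mm
Seasonal total = 234.13 mm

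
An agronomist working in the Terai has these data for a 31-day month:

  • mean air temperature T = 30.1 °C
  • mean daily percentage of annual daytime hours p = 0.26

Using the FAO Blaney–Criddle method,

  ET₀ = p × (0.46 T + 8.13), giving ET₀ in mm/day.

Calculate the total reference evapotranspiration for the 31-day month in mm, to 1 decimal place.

ET₀ = 0.26 × (0.46 × 30.1 + 8.13) = 0.26 × 21.976 = 5.7138 mm/d
Monthly total = 5.7138 × 31 = 177.128 mm

177.1 mm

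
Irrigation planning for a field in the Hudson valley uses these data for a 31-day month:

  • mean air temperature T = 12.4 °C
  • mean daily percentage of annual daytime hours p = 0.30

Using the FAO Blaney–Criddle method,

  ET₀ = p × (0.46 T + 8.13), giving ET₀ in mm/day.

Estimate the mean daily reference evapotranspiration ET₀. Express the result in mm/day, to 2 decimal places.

4.15 mm/day

ET₀ = 0.30 × (0.46 × 12.4 + 8.13) = 0.30 × 13.834 = 4.1502 mm/d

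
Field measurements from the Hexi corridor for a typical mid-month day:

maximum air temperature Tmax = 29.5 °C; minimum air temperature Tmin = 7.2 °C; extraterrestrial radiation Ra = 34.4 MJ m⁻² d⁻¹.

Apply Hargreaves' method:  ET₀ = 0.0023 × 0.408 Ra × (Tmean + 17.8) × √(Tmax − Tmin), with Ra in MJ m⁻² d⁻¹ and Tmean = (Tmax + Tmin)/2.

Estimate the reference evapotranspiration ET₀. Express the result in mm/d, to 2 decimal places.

Tmean = (29.5 + 7.2)/2 = 18.35 °C
0.408 Ra = 0.408 × 34.4 = 14.0352 mm/d equivalent
ET₀ = 0.0023 × 14.0352 × (18.35 + 17.8) × √22.3 = 0.0023 × 14.0352 × 36.15 × 4.7223 = 5.5107 mm/d

5.51 mm/d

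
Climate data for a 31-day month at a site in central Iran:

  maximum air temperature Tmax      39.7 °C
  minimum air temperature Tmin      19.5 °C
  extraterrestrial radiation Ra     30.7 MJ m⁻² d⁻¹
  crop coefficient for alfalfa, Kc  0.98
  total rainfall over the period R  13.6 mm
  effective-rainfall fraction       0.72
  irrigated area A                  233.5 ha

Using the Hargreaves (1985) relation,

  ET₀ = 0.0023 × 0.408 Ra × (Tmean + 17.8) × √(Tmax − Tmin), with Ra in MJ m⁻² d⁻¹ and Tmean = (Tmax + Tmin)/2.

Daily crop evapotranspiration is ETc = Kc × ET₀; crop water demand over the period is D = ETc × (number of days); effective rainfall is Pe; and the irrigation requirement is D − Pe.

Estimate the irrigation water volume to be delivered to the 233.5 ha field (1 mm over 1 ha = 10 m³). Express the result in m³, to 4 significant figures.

412500 m³

Tmean = (39.7 + 19.5)/2 = 29.60 °C
0.408 Ra = 0.408 × 30.7 = 12.5256 mm/d equivalent
ET₀ = 0.0023 × 12.5256 × (29.60 + 17.8) × √20.2 = 0.0023 × 12.5256 × 47.40 × 4.4944 = 6.1373 mm/d
ETc = Kc × ET₀ = 0.98 × 6.1373 = 6.0146 mm/d
Crop demand D = ETc × 31 d = 6.0146 × 31 = 186.453 mm
Pe = 0.72 × 13.6 = 9.792 mm
D − Pe = 186.453 − 9.792 = 176.661 mm
Volume = 176.661 mm × 233.5 ha × 10 = 412503.4 m³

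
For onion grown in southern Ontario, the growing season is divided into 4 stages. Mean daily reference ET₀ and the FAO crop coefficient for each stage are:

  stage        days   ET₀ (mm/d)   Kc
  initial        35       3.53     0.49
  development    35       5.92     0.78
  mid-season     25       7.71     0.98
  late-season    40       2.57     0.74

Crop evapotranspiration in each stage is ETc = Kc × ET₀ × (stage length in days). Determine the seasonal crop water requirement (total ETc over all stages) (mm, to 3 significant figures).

initial: 0.49 × 3.53 × 35 = 60.54 mm
development: 0.78 × 5.92 × 35 = 161.62 mm
mid-season: 0.98 × 7.71 × 25 = 188.90 mm
late-season: 0.74 × 2.57 × 40 = 76.07 mm
Seasonal total = 487.13 mm

487 mm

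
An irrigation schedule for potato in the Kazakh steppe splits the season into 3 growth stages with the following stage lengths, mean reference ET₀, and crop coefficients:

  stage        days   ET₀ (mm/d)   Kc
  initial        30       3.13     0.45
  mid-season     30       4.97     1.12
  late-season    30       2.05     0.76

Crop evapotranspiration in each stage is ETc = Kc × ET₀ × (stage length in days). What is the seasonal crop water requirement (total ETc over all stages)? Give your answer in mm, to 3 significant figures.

initial: 0.45 × 3.13 × 30 = 42.26 mm
mid-season: 1.12 × 4.97 × 30 = 166.99 mm
late-season: 0.76 × 2.05 × 30 = 46.74 mm
Seasonal total = 255.99 mm

256 mm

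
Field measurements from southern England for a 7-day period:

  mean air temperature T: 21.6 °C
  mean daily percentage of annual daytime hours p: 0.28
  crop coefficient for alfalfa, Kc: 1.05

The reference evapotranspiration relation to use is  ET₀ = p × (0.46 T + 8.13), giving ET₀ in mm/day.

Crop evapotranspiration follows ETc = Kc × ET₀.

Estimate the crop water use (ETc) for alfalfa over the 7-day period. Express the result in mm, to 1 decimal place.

37.2 mm

ET₀ = 0.28 × (0.46 × 21.6 + 8.13) = 0.28 × 18.066 = 5.0585 mm/d
ETc = Kc × ET₀ = 1.05 × 5.0585 = 5.3114 mm/d
Over 7 days: 5.3114 × 7 = 37.180 mm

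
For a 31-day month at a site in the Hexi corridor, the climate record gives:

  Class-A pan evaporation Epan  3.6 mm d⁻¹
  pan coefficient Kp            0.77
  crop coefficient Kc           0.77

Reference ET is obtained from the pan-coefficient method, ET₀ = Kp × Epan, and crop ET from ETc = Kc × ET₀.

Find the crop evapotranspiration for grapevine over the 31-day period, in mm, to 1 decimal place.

66.2 mm

ET₀ = 0.77 × 3.6 = 2.7720 mm/d
ETc = Kc × ET₀ = 0.77 × 2.7720 = 2.1344 mm/d
Over 31 days: 2.1344 × 31 = 66.166 mm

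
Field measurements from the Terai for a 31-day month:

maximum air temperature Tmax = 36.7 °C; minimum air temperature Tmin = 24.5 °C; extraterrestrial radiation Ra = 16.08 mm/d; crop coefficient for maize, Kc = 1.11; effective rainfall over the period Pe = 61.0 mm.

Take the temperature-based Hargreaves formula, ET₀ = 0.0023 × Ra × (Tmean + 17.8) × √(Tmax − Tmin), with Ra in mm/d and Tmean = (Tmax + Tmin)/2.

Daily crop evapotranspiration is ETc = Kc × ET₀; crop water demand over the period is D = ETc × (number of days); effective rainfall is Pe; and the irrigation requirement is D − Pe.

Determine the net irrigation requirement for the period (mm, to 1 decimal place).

154.1 mm

Tmean = (36.7 + 24.5)/2 = 30.60 °C
ET₀ = 0.0023 × 16.08 × (30.60 + 17.8) × √12.2 = 0.0023 × 16.08 × 48.40 × 3.4928 = 6.2522 mm/d
ETc = Kc × ET₀ = 1.11 × 6.2522 = 6.9399 mm/d
Crop demand D = ETc × 31 d = 6.9399 × 31 = 215.137 mm
D − Pe = 215.137 − 61.0 = 154.137 mm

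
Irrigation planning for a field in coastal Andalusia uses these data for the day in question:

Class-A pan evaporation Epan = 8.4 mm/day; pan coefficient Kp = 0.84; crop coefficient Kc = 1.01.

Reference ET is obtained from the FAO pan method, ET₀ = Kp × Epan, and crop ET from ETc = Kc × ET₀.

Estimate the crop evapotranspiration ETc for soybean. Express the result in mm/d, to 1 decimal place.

7.1 mm/d

ET₀ = 0.84 × 8.4 = 7.0560 mm/d
ETc = Kc × ET₀ = 1.01 × 7.0560 = 7.1266 mm/d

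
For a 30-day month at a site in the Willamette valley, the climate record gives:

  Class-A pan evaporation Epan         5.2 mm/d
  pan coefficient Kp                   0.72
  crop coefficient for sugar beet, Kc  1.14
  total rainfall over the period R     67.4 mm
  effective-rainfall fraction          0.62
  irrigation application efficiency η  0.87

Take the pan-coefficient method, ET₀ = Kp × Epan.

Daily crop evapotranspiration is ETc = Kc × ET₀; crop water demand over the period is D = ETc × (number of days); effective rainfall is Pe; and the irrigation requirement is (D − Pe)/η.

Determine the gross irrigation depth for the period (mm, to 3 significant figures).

ET₀ = 0.72 × 5.2 = 3.7440 mm/d
ETc = Kc × ET₀ = 1.14 × 3.7440 = 4.2682 mm/d
Crop demand D = ETc × 30 d = 4.2682 × 30 = 128.046 mm
Pe = 0.62 × 67.4 = 41.788 mm
D − Pe = 128.046 − 41.788 = 86.258 mm
Gross irrigation = 86.258 / 0.87 = 99.147 mm

99.1 mm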